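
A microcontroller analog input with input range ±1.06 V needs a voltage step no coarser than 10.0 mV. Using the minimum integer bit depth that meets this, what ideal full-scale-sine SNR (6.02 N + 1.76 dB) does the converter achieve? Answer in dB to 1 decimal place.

Range = 1.06 − (-1.06) = 2.12 V.
2.12 V / 10.0 mV = 212.0. Since 2^7 = 128 and 2^8 = 256, N = 8.
Ideal SNR at N = 8: 6.02·8 + 1.76 = 49.9 dB.

49.9 dB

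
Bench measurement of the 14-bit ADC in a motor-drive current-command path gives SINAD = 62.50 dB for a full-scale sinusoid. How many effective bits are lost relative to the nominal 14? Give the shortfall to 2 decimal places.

Effective bits = (62.50 − 1.76)/6.02 = 10.0897.
Shortfall = 14 − 10.0897 = 3.9103 bits.

3.91 bits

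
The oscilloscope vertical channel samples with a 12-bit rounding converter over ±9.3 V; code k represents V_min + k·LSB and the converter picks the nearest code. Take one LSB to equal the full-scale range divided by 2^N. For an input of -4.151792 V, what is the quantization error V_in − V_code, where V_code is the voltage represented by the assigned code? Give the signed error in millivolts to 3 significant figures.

Range = 9.3 − (-9.3) = 18.6 V. LSB = 18.6 V / 2^12 ≈ 4.541 mV.
Position in LSBs: (-4.151792 − (-9.3)) × 4096/18.6 = 1133.7129; rounding gives k = 1134.
Reconstructed level: -9.3 + 1134 × 18.6/4096 V = -4.150488281 V.
V_in − V_code = -4.151792 − (-4.150488281) = −1.30 mV.

−1.30 mV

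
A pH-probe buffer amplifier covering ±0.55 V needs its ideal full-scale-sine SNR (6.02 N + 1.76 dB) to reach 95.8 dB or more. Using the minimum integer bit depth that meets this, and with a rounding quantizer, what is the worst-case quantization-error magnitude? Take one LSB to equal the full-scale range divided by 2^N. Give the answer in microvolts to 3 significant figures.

8.39 µV

The full-scale span is 0.55 − (-0.55) = 1.1 V.
Required N = ⌈(95.8 − 1.76)/6.02⌉ = ⌈15.621⌉ = 16.
Step size = 1.1/65536 V = 16.785 µV.
|e|_max = LSB/2 = 8.39 µV.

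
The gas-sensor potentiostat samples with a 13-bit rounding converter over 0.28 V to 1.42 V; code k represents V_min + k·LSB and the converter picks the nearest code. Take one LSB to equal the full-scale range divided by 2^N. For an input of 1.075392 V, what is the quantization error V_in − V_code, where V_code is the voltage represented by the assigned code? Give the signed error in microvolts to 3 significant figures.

The full-scale span is 1.42 − (0.28) = 1.14 V. LSB = 1.14 V / 2^13 ≈ 139.2 µV.
(V_in − V_min)/LSB = (1.075392 − (0.28)) × 8192/1.14 = 5715.6590 → nearest code k = 5716.
V_code = 0.28 + (5716/8192) × 1.14 = 1.075439453 V.
Error = V_in − V_code = 1.075392 − (1.075439453) = −47.5 µV.

−47.5 µV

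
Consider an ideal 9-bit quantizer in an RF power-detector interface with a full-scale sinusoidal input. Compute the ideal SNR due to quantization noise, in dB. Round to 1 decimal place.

55.9 dB

6.02(9) + 1.76 = 54.18 + 1.76 = 55.94 dB.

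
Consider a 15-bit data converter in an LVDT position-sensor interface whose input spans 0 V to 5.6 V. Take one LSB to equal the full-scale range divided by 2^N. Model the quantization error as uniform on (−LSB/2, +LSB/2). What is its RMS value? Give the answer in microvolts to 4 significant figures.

Range is 5.6 V.
LSB = 5.6 V ÷ 2^15 = 5.6/32768 V = 170.898 µV.
RMS of a uniform error over width LSB is LSB/√12 = 49.33 µV.

49.33 µV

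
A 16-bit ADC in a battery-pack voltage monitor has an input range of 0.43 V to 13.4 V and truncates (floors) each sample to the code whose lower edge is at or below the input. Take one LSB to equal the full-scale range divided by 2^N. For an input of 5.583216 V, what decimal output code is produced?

26038

The full-scale span is 13.4 − (0.43) = 12.97 V. LSB = 12.97 V / 2^16 ≈ 197.9 µV.
(V_in − V_min) × 2^16/range = (5.583216 − (0.43)) × 65536/12.97 = 26038.640.
Floor → code = 26038.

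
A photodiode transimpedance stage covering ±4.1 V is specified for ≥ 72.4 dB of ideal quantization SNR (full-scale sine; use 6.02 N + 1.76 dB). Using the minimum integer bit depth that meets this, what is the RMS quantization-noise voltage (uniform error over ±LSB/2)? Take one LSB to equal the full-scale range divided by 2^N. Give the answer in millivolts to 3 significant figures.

Full-scale range = 4.1 V − (-4.1 V) = 8.2 V.
Required N = ⌈(72.4 − 1.76)/6.02⌉ = ⌈11.734⌉ = 12.
One LSB is 8.2 V / 4096 = 2.0020 mV.
σ_q = LSB/√12 = 2.0020 mV/3.4641 = 0.578 mV.

0.578 mV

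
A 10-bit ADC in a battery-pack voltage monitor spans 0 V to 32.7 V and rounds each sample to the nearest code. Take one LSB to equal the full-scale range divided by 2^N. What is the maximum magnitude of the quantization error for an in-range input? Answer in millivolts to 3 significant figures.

V_FS = 32.7 V.
Step size = 32.7/1024 V = 31.934 mV.
|e|_max = LSB/2 = 16.0 mV.

16.0 mV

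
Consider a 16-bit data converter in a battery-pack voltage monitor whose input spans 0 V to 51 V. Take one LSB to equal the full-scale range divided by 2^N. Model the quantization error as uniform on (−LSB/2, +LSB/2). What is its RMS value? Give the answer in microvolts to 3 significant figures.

225 µV

Range is 51 V.
One LSB is 51 V / 65536 = 0.77820 mV.
RMS of a uniform error over width LSB is LSB/√12 = 225 µV.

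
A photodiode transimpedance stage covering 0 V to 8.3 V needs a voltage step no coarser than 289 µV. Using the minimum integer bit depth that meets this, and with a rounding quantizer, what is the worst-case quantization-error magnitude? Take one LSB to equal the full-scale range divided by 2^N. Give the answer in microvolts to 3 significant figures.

127 µV

V_FS = 8.3 V.
Required number of levels: 8.3/289 µV = 28720; smallest N with 2^N ≥ that is 15.
LSB = 8.3 V / 2^15 = 253.30 µV.
|e|_max = LSB/2 = 127 µV.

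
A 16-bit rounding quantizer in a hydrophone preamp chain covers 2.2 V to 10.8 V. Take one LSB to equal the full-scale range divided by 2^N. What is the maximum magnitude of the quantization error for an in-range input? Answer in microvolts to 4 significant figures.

Span: 10.8 V − (2.2 V) = 8.6 V.
LSB = 8.6 V / 2^16 = 131.226 µV.
A rounding quantizer has |error| ≤ LSB/2 = 65.61 µV.

65.61 µV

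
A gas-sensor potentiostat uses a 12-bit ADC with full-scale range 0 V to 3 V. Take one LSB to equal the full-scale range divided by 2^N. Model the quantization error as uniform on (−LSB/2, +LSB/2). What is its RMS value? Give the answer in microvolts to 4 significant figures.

211.4 µV

Span = 3 V.
LSB = 3 V ÷ 2^12 = 3/4096 V = 0.732422 mV.
V_rms = LSB/√12 = 0.732422 mV / √12 = 211.4 µV.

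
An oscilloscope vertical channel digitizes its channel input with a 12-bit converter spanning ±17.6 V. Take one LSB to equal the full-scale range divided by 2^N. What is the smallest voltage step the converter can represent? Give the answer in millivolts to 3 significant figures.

8.59 mV

The full-scale span is 17.6 − (-17.6) = 35.2 V.
There are 2^12 = 4096 steps.
LSB = 35.2 V / 2^12 = 8.59 mV.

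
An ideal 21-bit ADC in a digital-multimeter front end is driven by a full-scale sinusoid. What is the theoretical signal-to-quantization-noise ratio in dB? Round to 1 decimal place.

128.2 dB

Ideal quantization SNR: 6.02 × 21 + 1.76 dB = 128.2 dB.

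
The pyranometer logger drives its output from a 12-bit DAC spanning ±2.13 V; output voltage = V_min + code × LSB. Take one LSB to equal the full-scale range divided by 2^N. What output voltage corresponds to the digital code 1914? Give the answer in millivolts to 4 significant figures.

-139.4 mV

Full-scale range = 2.13 V − (-2.13 V) = 4.26 V. LSB = 4.26 V / 2^12.
V_out = -2.13 + 1914 × (4.26/4096) V
      = -2.13 + 1.99063 = -0.139365 V.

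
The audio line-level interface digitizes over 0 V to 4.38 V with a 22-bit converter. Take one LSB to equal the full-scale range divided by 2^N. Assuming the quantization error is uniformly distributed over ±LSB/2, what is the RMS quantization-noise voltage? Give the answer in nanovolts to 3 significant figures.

Span = 4.38 V.
LSB = 4.38 V ÷ 2^22 = 4.38/4194304 V = 1.0443 µV.
V_rms = LSB/√12 = 1.0443 µV / √12 = 301 nV.

301 nV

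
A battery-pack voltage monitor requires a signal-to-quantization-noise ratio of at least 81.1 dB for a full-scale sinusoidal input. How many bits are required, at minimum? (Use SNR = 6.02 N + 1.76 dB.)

Required N = ⌈(81.1 − 1.76)/6.02⌉ = ⌈13.179⌉ = 14.

14 bits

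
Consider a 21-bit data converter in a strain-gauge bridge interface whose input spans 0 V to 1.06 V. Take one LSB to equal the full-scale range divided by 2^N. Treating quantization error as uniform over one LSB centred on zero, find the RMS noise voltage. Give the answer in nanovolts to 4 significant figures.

145.9 nV

Range is 1.06 V.
LSB = 1.06 V / 2^21 = 0.505447 µV.
RMS of a uniform error over width LSB is LSB/√12 = 145.9 nV.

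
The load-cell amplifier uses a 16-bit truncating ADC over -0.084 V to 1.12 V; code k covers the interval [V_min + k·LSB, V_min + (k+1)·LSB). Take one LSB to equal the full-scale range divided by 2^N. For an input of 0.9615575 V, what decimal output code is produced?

56911

Range = 1.12 − (-0.084) = 1.204 V. LSB = 1.204 V / 2^16 ≈ 18.37 µV.
V_in − V_min = 0.9615575 − (-0.084) = 1.0455575 V.
Divide by LSB: 1.0455575 × 65536/1.204 = 56911.6747.
Truncating gives code 56911.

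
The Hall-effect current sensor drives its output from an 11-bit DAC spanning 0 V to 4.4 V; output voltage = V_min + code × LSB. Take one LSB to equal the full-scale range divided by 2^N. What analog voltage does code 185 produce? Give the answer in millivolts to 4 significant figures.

Range is 4.4 V. LSB = 4.4 V / 2^11.
Output = V_min + (185/2048) × range = 0 + 0.0903320 × 4.4 V
      = 0 + 0.397461 = 0.397461 V.

397.5 mV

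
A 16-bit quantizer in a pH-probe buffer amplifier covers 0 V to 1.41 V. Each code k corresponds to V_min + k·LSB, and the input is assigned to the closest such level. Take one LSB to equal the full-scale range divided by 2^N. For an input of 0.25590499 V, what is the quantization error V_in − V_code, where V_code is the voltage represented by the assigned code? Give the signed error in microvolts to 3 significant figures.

+6.86 µV

Span = 1.41 V. LSB = 1.41 V / 2^16 ≈ 21.51 µV.
(0.25590499 − (0)) / LSB = 0.25590499 × 65536/1.41 = 11894.3187. Nearest integer: k = 11894.
Reconstructed level: 0 + 11894 × 1.41/65536 V = 0.25589813232 V.
Error = V_in − V_code = 0.25590499 − (0.25589813232) = +6.86 µV.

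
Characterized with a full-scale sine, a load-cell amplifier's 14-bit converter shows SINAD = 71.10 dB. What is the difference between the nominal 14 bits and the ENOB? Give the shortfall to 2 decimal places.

2.48 bits

N_eff = (71.10 − 1.76)/6.02 = 11.5183 bits.
14 − 11.5183 = 2.48 bits below nominal.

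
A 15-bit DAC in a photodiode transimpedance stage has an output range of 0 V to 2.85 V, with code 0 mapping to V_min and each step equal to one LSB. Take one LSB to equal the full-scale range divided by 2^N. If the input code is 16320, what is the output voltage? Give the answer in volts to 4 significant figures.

1.419 V

V_FS = 2.85 V. LSB = 2.85 V / 2^15.
V_out = V_min + code × LSB = 0 V + 16320 × 2.85 V / 32768
      = 0 V + 1.41943 V = 1.41943 V.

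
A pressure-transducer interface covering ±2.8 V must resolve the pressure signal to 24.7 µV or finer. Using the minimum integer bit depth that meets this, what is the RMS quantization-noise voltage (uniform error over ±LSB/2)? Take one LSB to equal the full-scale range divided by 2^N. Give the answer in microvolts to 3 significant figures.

6.17 µV

Full-scale range = 2.8 V − (-2.8 V) = 5.6 V.
Need 2^N ≥ 5.6 V / 24.7 µV = 226700 → N_min = 18.
One LSB is 5.6 V / 262144 = 21.362 µV.
RMS noise = LSB/√12 = 6.17 µV.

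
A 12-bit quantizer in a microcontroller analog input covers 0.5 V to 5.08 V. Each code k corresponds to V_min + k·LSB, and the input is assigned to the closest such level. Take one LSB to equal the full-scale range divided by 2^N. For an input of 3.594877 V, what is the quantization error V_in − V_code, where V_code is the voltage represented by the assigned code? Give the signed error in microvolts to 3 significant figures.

−201 µV

The full-scale span is 5.08 − (0.5) = 4.58 V. LSB = 4.58 V / 2^12 ≈ 1.118 mV.
(3.594877 − (0.5)) / LSB = 3.094877 × 4096/4.58 = 2767.8201. Nearest integer: k = 2768.
V_code = V_min + k × range/2^12 = 0.5 + 2768 × 4.58/4096 = 3.595078125 V.
Error = V_in − V_code = 3.594877 − (3.595078125) = −201 µV.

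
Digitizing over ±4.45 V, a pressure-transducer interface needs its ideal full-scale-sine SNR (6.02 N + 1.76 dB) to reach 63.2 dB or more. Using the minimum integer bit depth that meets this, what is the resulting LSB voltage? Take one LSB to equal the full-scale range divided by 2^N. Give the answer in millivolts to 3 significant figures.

Span: 4.45 V − (-4.45 V) = 8.9 V.
6.02 N + 1.76 ≥ 63.2 gives N ≥ 10.206, so the minimum integer is 11.
One LSB is 8.9 V / 2048 = 4.35 mV.

4.35 mV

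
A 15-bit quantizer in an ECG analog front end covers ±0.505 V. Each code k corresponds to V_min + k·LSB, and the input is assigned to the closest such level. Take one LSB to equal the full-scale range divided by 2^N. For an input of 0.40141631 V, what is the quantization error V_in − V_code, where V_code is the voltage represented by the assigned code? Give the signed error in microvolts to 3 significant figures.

+11.6 µV

Full-scale range = 0.505 V − (-0.505 V) = 1.01 V. LSB = 1.01 V / 2^15 ≈ 30.82 µV.
(0.40141631 − (-0.505)) / LSB = 0.90641631 × 32768/1.01 = 29407.3759. Nearest integer: k = 29407.
V_code = V_min + k × range/2^15 = -0.505 + 29407 × 1.01/32768 = 0.40140472412 V.
Error = V_in − V_code = 0.40141631 − (0.40140472412) = +11.6 µV.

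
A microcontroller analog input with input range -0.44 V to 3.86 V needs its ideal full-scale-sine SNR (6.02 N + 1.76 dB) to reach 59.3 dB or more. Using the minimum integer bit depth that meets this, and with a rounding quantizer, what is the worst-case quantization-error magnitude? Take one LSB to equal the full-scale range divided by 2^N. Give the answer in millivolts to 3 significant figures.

Full-scale range = 3.86 V − (-0.44 V) = 4.3 V.
Solving 6.02 N ≥ 59.3 − 1.76: N ≥ 9.558. Round up → N = 10.
LSB = 4.3 V ÷ 2^10 = 4.3/1024 V = 4.1992 mV.
Max error for round-to-nearest is LSB/2 = 2.10 mV.

2.10 mV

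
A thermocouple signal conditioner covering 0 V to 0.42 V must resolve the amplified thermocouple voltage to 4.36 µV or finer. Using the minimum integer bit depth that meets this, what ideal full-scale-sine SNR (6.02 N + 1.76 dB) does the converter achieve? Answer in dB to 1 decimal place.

104.1 dB

Range is 0.42 V.
Required number of levels: 0.42/4.36 µV = 96330; smallest N with 2^N ≥ that is 17.
SNR = 6.02 × 17 + 1.76 = 104.10 dB.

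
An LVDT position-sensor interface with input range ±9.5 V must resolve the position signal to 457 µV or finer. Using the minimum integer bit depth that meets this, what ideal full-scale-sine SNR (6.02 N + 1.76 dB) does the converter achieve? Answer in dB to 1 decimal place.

Range = 9.5 − (-9.5) = 19 V.
Need 2^N ≥ 19 V / 457 µV = 41580 → N_min = 16.
Ideal SNR at N = 16: 6.02·16 + 1.76 = 98.1 dB.

98.1 dB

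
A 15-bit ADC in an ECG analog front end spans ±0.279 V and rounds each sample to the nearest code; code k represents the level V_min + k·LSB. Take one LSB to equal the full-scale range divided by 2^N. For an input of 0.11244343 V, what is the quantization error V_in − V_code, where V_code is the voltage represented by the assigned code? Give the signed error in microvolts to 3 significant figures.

Range = 0.279 − (-0.279) = 0.558 V. LSB = 0.558 V / 2^15 ≈ 17.03 µV.
(V_in − V_min)/LSB = (0.11244343 − (-0.279)) × 32768/0.558 = 22987.1296 → nearest code k = 22987.
V_code = -0.279 + (22987/32768) × 0.558 = 0.11244122314 V.
Error = V_in − V_code = 0.11244343 − (0.11244122314) = +2.21 µV.

+2.21 µV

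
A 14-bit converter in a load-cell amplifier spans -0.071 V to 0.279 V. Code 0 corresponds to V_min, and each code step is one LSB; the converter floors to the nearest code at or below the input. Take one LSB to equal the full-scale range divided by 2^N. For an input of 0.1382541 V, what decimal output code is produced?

9795

Span: 0.279 V − (-0.071 V) = 0.35 V. LSB = 0.35 V / 2^14 ≈ 21.36 µV.
code = ⌊(V_in − V_min)/LSB⌋ = ⌊(V_in − V_min) × 2^14 / range⌋
     = ⌊(0.1382541 − (-0.071)) × 16384 / 0.35⌋ = ⌊0.2092541 × 16384/0.35⌋
     = ⌊9795.483⌋ = 9795.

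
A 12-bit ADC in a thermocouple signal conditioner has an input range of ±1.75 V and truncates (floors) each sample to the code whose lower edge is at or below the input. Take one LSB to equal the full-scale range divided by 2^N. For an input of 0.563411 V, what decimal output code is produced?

The full-scale span is 1.75 − (-1.75) = 3.5 V. LSB = 3.5 V / 2^12 ≈ 0.8545 mV.
(V_in − V_min) × 2^12/range = (0.563411 − (-1.75)) × 4096/3.5 = 2707.352.
Floor → code = 2707.

2707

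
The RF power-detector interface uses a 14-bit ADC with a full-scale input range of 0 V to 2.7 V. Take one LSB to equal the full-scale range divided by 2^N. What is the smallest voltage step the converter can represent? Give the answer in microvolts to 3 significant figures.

165 µV

Range is 2.7 V.
Number of codes = 2^14 = 16384.
One LSB is 2.7 V / 16384 = 165 µV.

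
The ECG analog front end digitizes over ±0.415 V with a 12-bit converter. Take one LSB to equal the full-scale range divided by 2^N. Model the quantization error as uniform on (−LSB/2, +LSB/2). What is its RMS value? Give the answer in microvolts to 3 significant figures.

Full-scale range = 0.415 V − (-0.415 V) = 0.83 V.
LSB = 0.83 V / 2^12 = 202.64 µV.
V_rms = LSB/√12 = 202.64 µV / √12 = 58.5 µV.

58.5 µV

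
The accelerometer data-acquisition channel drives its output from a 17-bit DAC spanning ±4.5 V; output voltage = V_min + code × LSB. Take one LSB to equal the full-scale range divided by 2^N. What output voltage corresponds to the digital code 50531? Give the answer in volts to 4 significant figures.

-1.030 V

Range = 4.5 − (-4.5) = 9 V. LSB = 9 V / 2^17.
V_out = V_min + code × LSB = -4.5 V + 50531 × 9 V / 131072
      = -4.5 V + 3.46969 V = -1.03031 V.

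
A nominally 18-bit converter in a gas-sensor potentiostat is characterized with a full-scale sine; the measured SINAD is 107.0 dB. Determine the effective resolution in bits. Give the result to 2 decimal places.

ENOB = (107.0 − 1.76)/6.02 = 17.4817 bits.

17.48 bits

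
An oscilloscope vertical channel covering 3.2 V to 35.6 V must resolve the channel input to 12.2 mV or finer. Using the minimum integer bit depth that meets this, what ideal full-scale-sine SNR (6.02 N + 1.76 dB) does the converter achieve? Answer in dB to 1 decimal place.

74.0 dB

Range = 35.6 − (3.2) = 32.4 V.
Levels needed ≥ 32.4/12.2 mV = 2656. 2^12 = 4096 suffices, so N_min = 12.
6.02(12) + 1.76 = 74.00 dB.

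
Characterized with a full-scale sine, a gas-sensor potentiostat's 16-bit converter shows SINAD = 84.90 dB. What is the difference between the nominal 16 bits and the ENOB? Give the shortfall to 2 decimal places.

ENOB = (SINAD − 1.76)/6.02 = (84.90 − 1.76)/6.02 = 13.8106 bits.
16 − 13.8106 = 2.19 bits below nominal.

2.19 bits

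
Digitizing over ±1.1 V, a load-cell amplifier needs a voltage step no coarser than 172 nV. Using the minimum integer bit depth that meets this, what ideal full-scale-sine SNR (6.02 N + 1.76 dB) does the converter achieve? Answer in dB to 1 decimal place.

Range = 1.1 − (-1.1) = 2.2 V.
Need 2^N ≥ 2.2 V / 172 nV = 1.279e7 → N_min = 24.
SNR = 6.02 × 24 + 1.76 = 146.24 dB.

146.2 dB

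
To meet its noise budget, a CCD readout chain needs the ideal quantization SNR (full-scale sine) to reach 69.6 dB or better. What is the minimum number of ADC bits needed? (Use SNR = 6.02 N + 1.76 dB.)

N ≥ (69.6 − 1.76)/6.02 = 11.269 → N_min = 12.

12 bits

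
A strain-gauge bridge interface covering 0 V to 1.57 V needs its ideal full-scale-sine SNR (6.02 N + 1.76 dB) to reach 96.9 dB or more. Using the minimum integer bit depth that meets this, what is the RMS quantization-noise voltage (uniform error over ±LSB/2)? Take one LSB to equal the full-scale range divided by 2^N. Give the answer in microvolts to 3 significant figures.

6.92 µV

Full-scale range = 1.57 V.
Required N = ⌈(96.9 − 1.76)/6.02⌉ = ⌈15.804⌉ = 16.
LSB = 1.57 V / 2^16 = 23.956 µV.
V_rms = LSB/√12 = 6.92 µV.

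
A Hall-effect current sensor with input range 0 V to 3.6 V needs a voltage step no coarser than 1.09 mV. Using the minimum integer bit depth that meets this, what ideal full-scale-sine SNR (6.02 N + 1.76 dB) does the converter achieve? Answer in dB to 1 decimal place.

74.0 dB

V_FS = 3.6 V.
Need 2^N ≥ 3.6 V / 1.09 mV = 3303 → N_min = 12.
6.02(12) + 1.76 = 74.00 dB.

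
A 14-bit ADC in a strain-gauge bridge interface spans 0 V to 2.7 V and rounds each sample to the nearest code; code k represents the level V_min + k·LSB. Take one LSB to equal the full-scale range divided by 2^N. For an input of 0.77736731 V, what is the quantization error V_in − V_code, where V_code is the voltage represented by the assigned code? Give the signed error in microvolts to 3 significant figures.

Full-scale range = 2.7 V. LSB = 2.7 V / 2^14 ≈ 164.8 µV.
(V_in − V_min)/LSB = (0.77736731 − (0)) × 16384/2.7 = 4717.1800 → nearest code k = 4717.
V_code = 0 + (4717/16384) × 2.7 = 0.77733764648 V.
V_in − V_code = 0.77736731 − (0.77733764648) = +29.7 µV.

+29.7 µV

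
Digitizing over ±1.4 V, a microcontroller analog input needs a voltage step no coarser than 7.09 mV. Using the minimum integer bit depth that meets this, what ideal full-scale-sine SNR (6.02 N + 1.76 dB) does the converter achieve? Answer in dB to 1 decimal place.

Span: 1.4 V − (-1.4 V) = 2.8 V.
2.8 V / 7.09 mV = 394.9. Since 2^8 = 256 and 2^9 = 512, N = 9.
6.02(9) + 1.76 = 55.94 dB.

55.9 dB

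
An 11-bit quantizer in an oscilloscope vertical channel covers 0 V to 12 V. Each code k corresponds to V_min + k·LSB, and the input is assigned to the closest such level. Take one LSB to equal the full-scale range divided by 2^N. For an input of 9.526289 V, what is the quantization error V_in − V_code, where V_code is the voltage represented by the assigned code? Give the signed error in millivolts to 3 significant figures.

Span = 12 V. LSB = 12 V / 2^11 ≈ 5.859 mV.
(9.526289 − (0)) / LSB = 9.526289 × 2048/12 = 1625.8200. Nearest integer: k = 1626.
V_code = 0 + (1626/2048) × 12 = 9.527343750 V.
V_in − V_code = 9.526289 − (9.527343750) = −1.05 mV.

−1.05 mV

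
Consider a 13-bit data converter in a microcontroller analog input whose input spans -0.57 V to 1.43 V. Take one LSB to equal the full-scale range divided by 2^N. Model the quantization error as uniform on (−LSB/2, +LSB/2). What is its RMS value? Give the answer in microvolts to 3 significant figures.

Range = 1.43 − (-0.57) = 2 V.
LSB = 2 V / 2^13 = 244.14 µV.
RMS of a uniform error over width LSB is LSB/√12 = 70.5 µV.

70.5 µV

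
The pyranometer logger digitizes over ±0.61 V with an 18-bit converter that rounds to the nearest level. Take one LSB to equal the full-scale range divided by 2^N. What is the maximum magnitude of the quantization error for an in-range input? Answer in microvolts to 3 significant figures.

Span: 0.61 V − (-0.61 V) = 1.22 V.
Step size = 1.22/262144 V = 4.6539 µV.
|e|_max = LSB/2 = 2.33 µV.

2.33 µV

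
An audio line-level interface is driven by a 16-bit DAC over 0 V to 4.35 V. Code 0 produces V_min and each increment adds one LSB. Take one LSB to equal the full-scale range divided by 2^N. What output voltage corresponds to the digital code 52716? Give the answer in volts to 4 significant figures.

3.499 V

V_FS = 4.35 V. LSB = 4.35 V / 2^16.
V_out = 0 + 52716 × (4.35/65536) V
      = 0 + 3.49906 = 3.49906 V.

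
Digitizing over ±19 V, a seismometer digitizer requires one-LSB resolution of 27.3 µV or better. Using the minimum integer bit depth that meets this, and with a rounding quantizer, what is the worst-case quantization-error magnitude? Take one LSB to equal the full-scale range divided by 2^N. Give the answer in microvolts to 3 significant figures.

9.06 µV

Full-scale range = 19 V − (-19 V) = 38 V.
38 V / 27.3 µV = 1.392e6. Since 2^20 = 1048576 and 2^21 = 2097152, N = 21.
One LSB is 38 V / 2097152 = 18.120 µV.
Max error for round-to-nearest is LSB/2 = 9.06 µV.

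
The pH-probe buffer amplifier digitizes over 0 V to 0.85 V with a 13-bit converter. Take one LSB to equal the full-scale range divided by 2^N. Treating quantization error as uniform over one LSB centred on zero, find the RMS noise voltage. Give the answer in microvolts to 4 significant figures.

29.95 µV

Full-scale range = 0.85 V.
LSB = 0.85 V ÷ 2^13 = 0.85/8192 V = 103.760 µV.
V_rms = LSB/√12 = 103.760 µV / √12 = 29.95 µV.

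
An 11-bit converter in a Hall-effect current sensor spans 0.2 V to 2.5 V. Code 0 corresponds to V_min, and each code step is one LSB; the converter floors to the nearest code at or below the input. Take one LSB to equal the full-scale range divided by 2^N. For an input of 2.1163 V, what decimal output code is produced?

The full-scale span is 2.5 − (0.2) = 2.3 V. LSB = 2.3 V / 2^11 ≈ 1.123 mV.
(V_in − V_min) × 2^11/range = (2.1163 − (0.2)) × 2048/2.3 = 1706.340.
Floor → code = 1706.

1706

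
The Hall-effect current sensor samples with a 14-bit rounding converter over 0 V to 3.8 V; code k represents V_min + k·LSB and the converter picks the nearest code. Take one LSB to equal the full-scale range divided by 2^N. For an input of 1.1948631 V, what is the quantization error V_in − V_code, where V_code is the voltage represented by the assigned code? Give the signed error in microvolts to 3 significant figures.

Full-scale range = 3.8 V. LSB = 3.8 V / 2^14 ≈ 231.9 µV.
(1.1948631 − (0)) / LSB = 1.1948631 × 16384/3.8 = 5151.7466. Nearest integer: k = 5152.
Reconstructed level: 0 + 5152 × 3.8/16384 V = 1.1949218750 V.
e = 1.1948631 − (1.1949218750) = −58.8 µV.

−58.8 µV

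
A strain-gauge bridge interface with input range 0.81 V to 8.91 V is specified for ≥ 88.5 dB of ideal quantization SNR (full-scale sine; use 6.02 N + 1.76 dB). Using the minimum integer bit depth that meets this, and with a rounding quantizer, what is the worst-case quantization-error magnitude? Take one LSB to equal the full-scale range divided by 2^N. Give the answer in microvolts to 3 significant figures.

124 µV

Range = 8.91 − (0.81) = 8.1 V.
6.02 N + 1.76 ≥ 88.5 gives N ≥ 14.409, so the minimum integer is 15.
LSB = 8.1 V / 2^15 = 247.19 µV.
Max error for round-to-nearest is LSB/2 = 124 µV.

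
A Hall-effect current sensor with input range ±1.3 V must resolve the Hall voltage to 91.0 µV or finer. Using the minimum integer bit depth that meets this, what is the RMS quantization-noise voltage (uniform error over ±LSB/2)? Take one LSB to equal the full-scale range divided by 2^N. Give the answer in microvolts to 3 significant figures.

Span: 1.3 V − (-1.3 V) = 2.6 V.
2.6 V / 91.0 µV = 28570. Since 2^14 = 16384 and 2^15 = 32768, N = 15.
One LSB is 2.6 V / 32768 = 79.346 µV.
σ_q = LSB/√12 = 79.346 µV/3.4641 = 22.9 µV.

22.9 µV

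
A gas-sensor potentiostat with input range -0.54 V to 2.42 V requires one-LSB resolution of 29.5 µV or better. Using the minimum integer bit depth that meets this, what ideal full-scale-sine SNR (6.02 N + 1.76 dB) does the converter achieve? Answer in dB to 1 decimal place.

104.1 dB

Span: 2.42 V − (-0.54 V) = 2.96 V.
2.96 V / 29.5 µV = 100300. Since 2^16 = 65536 and 2^17 = 131072, N = 17.
Ideal SNR at N = 17: 6.02·17 + 1.76 = 104.1 dB.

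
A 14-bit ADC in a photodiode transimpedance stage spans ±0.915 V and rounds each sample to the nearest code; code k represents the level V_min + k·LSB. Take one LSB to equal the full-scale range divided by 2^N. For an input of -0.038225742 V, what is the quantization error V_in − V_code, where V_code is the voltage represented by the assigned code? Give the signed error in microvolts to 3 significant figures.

Range = 0.915 − (-0.915) = 1.83 V. LSB = 1.83 V / 2^14 ≈ 111.7 µV.
(V_in − V_min)/LSB = (-0.038225742 − (-0.915)) × 16384/1.83 = 7849.7647 → nearest code k = 7850.
V_code = -0.915 + (7850/16384) × 1.83 = -0.038199462891 V.
e = -0.038225742 − (-0.038199462891) = −26.3 µV.

−26.3 µV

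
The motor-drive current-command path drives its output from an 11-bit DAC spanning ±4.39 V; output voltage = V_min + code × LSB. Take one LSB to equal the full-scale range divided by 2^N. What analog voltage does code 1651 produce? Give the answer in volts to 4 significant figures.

2.688 V

Span: 4.39 V − (-4.39 V) = 8.78 V. LSB = 8.78 V / 2^11.
Output = V_min + (1651/2048) × range = -4.39 + 0.806152 × 8.78 V
      = -4.39 + 7.07802 = 2.68802 V.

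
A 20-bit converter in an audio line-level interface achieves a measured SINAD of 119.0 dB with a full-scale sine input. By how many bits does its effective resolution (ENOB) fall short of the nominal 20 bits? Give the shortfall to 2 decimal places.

0.52 bits

Effective bits = (119.0 − 1.76)/6.02 = 19.4751.
Shortfall = 20 − 19.4751 = 0.5249 bits.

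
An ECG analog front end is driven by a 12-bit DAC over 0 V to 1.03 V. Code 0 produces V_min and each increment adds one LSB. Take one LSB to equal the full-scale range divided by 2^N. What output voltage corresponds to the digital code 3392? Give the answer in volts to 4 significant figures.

0.8530 V

V_FS = 1.03 V. LSB = 1.03 V / 2^12.
V_out = 0 + 3392 × (1.03/4096) V
      = 0 V + 0.852969 V = 0.852969 V.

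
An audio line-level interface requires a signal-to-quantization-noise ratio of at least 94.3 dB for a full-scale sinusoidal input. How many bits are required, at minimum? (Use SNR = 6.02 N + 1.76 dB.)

Solving 6.02 N ≥ 94.3 − 1.76: N ≥ 15.372. Round up → N = 16.

16 bits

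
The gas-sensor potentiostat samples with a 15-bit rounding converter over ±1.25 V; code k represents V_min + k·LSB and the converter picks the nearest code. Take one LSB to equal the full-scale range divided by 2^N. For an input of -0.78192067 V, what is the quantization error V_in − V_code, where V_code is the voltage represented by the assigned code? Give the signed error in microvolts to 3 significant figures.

Span: 1.25 V − (-1.25 V) = 2.5 V. LSB = 2.5 V / 2^15 ≈ 76.29 µV.
(V_in − V_min)/LSB = (-0.78192067 − (-1.25)) × 32768/2.5 = 6135.2094 → nearest code k = 6135.
Reconstructed level: -1.25 + 6135 × 2.5/32768 V = -0.78193664551 V.
Error = V_in − V_code = -0.78192067 − (-0.78193664551) = +16.0 µV.

+16.0 µV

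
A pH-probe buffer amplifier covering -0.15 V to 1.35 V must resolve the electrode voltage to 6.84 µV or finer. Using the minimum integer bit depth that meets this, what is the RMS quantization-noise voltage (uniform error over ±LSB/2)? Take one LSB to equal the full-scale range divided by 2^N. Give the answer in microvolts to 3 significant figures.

1.65 µV

Range = 1.35 − (-0.15) = 1.5 V.
Need 2^N ≥ 1.5 V / 6.84 µV = 219300 → N_min = 18.
One LSB is 1.5 V / 262144 = 5.7220 µV.
RMS noise = LSB/√12 = 1.65 µV.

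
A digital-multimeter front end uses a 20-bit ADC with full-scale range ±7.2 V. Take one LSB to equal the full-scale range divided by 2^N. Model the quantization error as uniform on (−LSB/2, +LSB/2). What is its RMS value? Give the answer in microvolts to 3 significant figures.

Full-scale range = 7.2 V − (-7.2 V) = 14.4 V.
One LSB is 14.4 V / 1048576 = 13.733 µV.
For a uniform distribution on [−LSB/2, +LSB/2], V_rms = LSB/√12 = 13.733 µV/3.4641 = 3.96 µV.

3.96 µV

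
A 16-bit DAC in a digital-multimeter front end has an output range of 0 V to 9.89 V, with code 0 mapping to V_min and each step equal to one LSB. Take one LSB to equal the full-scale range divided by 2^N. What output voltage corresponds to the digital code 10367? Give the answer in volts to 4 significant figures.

1.564 V

Span = 9.89 V. LSB = 9.89 V / 2^16.
V_out = 0 + 10367 × (9.89/65536) V
      = 0 + 1.56448 = 1.56448 V.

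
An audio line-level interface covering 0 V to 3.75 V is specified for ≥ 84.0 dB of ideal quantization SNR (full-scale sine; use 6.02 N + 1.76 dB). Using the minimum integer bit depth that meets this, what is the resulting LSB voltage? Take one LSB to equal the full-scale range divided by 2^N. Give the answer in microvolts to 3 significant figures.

229 µV

Span = 3.75 V.
N ≥ (84.0 − 1.76)/6.02 = 13.661 → N_min = 14.
One LSB is 3.75 V / 16384 = 229 µV.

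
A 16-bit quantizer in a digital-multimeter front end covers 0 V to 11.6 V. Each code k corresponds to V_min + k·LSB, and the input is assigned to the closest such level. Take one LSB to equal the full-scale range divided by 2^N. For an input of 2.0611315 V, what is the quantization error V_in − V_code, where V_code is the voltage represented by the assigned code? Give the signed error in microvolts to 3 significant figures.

−56.2 µV

Range is 11.6 V. LSB = 11.6 V / 2^16 ≈ 177.0 µV.
(V_in − V_min)/LSB = (2.0611315 − (0)) × 65536/11.6 = 11644.6822 → nearest code k = 11645.
V_code = V_min + k × range/2^16 = 0 + 11645 × 11.6/65536 = 2.0611877441 V.
V_in − V_code = 2.0611315 − (2.0611877441) = −56.2 µV.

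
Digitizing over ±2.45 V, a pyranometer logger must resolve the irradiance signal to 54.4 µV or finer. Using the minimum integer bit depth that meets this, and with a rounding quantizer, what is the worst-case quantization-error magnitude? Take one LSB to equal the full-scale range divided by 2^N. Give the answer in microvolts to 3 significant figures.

The full-scale span is 2.45 − (-2.45) = 4.9 V.
Required number of levels: 4.9/54.4 µV = 90074; smallest N with 2^N ≥ that is 17.
LSB = 4.9 V ÷ 2^17 = 4.9/131072 V = 37.384 µV.
|e|_max = LSB/2 = 18.7 µV.

18.7 µV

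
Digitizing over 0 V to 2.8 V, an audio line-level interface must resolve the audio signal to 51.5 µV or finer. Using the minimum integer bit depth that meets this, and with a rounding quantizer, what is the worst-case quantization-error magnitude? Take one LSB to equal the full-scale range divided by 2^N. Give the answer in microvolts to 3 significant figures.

Full-scale range = 2.8 V.
Levels needed ≥ 2.8/51.5 µV = 54370. 2^16 = 65536 suffices, so N_min = 16.
One LSB is 2.8 V / 65536 = 42.725 µV.
|e|_max = LSB/2 = 21.4 µV.

21.4 µV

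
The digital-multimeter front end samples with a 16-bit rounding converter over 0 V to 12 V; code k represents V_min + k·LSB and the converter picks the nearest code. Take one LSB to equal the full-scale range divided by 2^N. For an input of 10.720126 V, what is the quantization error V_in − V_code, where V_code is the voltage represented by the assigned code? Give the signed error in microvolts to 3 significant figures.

Full-scale range = 12 V. LSB = 12 V / 2^16 ≈ 183.1 µV.
(V_in − V_min)/LSB = (10.720126 − (0)) × 65536/12 = 58546.1815 → nearest code k = 58546.
V_code = V_min + k × range/2^16 = 0 + 58546 × 12/65536 = 10.720092773 V.
Error = V_in − V_code = 10.720126 − (10.720092773) = +33.2 µV.

+33.2 µV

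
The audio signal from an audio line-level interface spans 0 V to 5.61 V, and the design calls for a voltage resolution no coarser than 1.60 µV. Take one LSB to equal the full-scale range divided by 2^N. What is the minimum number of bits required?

22 bits

Full-scale range = 5.61 V.
Need 2^N ≥ 5.61 V / 1.60 µV = 3.506e6 → N_min = 22.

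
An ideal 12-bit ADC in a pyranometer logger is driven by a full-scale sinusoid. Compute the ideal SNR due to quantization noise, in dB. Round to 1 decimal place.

SNR = 6.02·12 + 1.76 = 74.00 dB.

74.0 dB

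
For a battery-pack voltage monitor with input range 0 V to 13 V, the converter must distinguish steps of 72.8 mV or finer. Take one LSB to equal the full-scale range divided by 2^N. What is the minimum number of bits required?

Range is 13 V.
Levels needed ≥ 13/72.8 mV = 178.6. 2^8 = 256 suffices, so N_min = 8.

8 bits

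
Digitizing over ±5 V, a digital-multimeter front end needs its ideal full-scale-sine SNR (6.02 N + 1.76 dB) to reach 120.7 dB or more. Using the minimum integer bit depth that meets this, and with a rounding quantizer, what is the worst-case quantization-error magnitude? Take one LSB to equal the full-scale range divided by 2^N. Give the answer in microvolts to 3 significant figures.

Full-scale range = 5 V − (-5 V) = 10 V.
Required N = ⌈(120.7 − 1.76)/6.02⌉ = ⌈19.757⌉ = 20.
One LSB is 10 V / 1048576 = 9.5367 µV.
|e|_max = LSB/2 = 4.77 µV.

4.77 µV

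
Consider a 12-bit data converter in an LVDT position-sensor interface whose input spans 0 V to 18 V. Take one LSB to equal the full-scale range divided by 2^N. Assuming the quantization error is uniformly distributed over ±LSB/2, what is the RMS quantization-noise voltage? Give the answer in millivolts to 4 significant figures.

1.269 mV

V_FS = 18 V.
LSB = 18 V / 2^12 = 4.39453 mV.
RMS of a uniform error over width LSB is LSB/√12 = 1.269 mV.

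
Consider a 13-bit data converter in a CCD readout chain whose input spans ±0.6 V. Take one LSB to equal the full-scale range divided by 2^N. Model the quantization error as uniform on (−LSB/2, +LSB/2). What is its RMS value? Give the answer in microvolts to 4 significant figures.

The full-scale span is 0.6 − (-0.6) = 1.2 V.
LSB = 1.2 V / 2^13 = 146.484 µV.
σ_q = LSB/√12 = 146.484 µV/3.4641 = 42.29 µV.

42.29 µV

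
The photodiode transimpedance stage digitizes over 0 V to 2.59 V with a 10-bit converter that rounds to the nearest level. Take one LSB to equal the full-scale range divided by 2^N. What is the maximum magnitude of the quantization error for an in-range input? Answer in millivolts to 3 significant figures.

Full-scale range = 2.59 V.
LSB = 2.59 V ÷ 2^10 = 2.59/1024 V = 2.5293 mV.
A rounding quantizer has |error| ≤ LSB/2 = 1.26 mV.

1.26 mV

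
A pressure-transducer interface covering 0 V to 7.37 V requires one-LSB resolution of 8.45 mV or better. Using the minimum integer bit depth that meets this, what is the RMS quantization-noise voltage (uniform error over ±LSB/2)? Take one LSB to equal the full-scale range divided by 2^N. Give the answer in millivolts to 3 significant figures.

V_FS = 7.37 V.
7.37 V / 8.45 mV = 872.2. Since 2^9 = 512 and 2^10 = 1024, N = 10.
One LSB is 7.37 V / 1024 = 7.1973 mV.
RMS noise = LSB/√12 = 2.08 mV.

2.08 mV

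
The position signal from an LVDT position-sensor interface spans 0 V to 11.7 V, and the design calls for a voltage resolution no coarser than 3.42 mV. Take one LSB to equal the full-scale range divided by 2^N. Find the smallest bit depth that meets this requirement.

12 bits

Full-scale range = 11.7 V.
Need 2^N ≥ 11.7 V / 3.42 mV = 3421 → N_min = 12.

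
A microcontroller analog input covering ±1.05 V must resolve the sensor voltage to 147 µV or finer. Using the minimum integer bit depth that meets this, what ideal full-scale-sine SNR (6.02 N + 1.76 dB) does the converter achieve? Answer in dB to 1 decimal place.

86.0 dB

Span: 1.05 V − (-1.05 V) = 2.1 V.
Levels needed ≥ 2.1/147 µV = 14290. 2^14 = 16384 suffices, so N_min = 14.
6.02(14) + 1.76 = 86.04 dB.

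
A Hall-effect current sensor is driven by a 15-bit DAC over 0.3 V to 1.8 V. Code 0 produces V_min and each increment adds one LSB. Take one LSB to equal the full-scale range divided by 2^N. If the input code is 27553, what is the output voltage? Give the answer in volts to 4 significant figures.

1.561 V

Range = 1.8 − (0.3) = 1.5 V. LSB = 1.5 V / 2^15.
V_out = 0.3 + 27553 × (1.5/32768) V
      = 0.3 + 1.26128 = 1.56128 V.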